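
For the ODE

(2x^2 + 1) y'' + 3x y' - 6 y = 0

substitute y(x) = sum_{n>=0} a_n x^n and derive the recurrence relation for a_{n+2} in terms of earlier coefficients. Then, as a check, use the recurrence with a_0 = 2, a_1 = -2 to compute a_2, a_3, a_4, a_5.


Substitute y = sum_n a_n x^n.
(1 + 2 x^2) y'' contributes (n+2)(n+1) a_{n+2} + 2 n(n-1) a_n at x^n.
3 x y'(x) contributes 3 n a_n at x^n.
-6 y(x) contributes -6 a_n at x^n.
Matching x^n: (n+2)(n+1) a_{n+2} + (2 n(n-1) + 3 n - 6) a_n = 0.
Thus a_{n+2} = (-2 n(n-1) - 3 n + 6) / ((n+1)(n+2)) * a_n.

Check with a_0 = 2, a_1 = -2 (apply the recurrence for n = 0, 1, 2, 3): a_0 = 2, a_1 = -2, a_2 = 6, a_3 = -1, a_4 = -2, a_5 = 3/4.

a_(n+2) = (-2 n(n-1) - 3 n + 6) / ((n+1)(n+2)) * a_n; check: a_0 = 2, a_1 = -2, a_2 = 6, a_3 = -1, a_4 = -2, a_5 = 3/4


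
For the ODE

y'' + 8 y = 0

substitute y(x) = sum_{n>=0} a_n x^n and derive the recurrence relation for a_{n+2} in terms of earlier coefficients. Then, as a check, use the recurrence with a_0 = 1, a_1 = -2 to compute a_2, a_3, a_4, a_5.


Substitute y = sum_n a_n x^n into y'' + (const) y = 0.
y''(x) = sum_{n>=0} (n+2)(n+1) a_{n+2} x^n.
The ODE becomes sum_n [(n+2)(n+1) a_{n+2} + 8 a_n] x^n = 0.
Setting each coefficient to zero gives the recurrence:
  (n+2)(n+1) a_{n+2} + 8 a_n = 0,
  a_{n+2} = -8 / ((n+1)(n+2)) a_n.

Check with a_0 = 1, a_1 = -2 (apply the recurrence for n = 0, 1, 2, 3): a_0 = 1, a_1 = -2, a_2 = -4, a_3 = 8/3, a_4 = 8/3, a_5 = -16/15.

a_{n+2} = -8/((n+1)(n+2)) * a_n; check: a_0 = 1, a_1 = -2, a_2 = -4, a_3 = 8/3, a_4 = 8/3, a_5 = -16/15


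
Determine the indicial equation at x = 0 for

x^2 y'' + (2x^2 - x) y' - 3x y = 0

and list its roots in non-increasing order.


Divide by x^2 to reach normal form y'' + P_1(x) y' + P_2(x) y = 0 with P_1(x) = 2 - 1/x and P_2(x) = -3/x.
x = 0 is a singular point because the y'-coefficient 2 - 1/x has a pole at x = 0 and the y-coefficient -3/x has a pole at x = 0.
It is a regular singular point because x P_1(x) = p(x) = 2x - 1 and x^2 P_2(x) = q(x) = -3x are polynomials, hence analytic at x = 0.
p(0) = -1,  q(0) = 0.
Indicial equation: r(r-1) + p(0) r + q(0) = 0, i.e. r^2 + (p(0) - 1) r + q(0) = 0, i.e. r^2 - 2 r = 0.
Discriminant: (-2)^2 - 4(0) = 4, so r = (2 ± 2)/2.
Solving: r_1 = 2, r_2 = 0.

indicial: r^2 - 2 r = 0; roots r_1 = 2, r_2 = 0


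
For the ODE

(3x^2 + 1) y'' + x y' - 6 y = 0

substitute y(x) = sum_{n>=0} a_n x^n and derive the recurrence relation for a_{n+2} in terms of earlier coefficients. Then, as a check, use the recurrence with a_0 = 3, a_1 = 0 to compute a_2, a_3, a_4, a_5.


Substitute y = sum_n a_n x^n.
(1 + 3 x^2) y'' contributes (n+2)(n+1) a_{n+2} + 3 n(n-1) a_n at x^n.
x y'(x) contributes n a_n at x^n.
-6 y(x) contributes -6 a_n at x^n.
Matching x^n: (n+2)(n+1) a_{n+2} + (3 n(n-1) + n - 6) a_n = 0.
Thus a_{n+2} = (-3 n(n-1) - n + 6) / ((n+1)(n+2)) * a_n.

Check with a_0 = 3, a_1 = 0 (apply the recurrence for n = 0, 1, 2, 3): a_0 = 3, a_1 = 0, a_2 = 9, a_3 = 0, a_4 = -3/2, a_5 = 0.

a_(n+2) = (-3 n(n-1) - n + 6) / ((n+1)(n+2)) * a_n; check: a_0 = 3, a_1 = 0, a_2 = 9, a_3 = 0, a_4 = -3/2, a_5 = 0


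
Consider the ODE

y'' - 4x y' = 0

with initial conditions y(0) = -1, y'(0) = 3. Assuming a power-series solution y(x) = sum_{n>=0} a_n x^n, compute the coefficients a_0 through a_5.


Ansatz: y(x) = sum_{n>=0} a_n x^n, so y'(x) = sum_{n>=1} n a_n x^(n-1) and y''(x) = sum_{n>=2} n(n-1) a_n x^(n-2).
Substitute into P(x) y'' + Q(x) y' + R(x) y = 0 with P(x) = 1, Q(x) = -4x, R(x) = 0, and match powers of x.
Initial conditions: a_0 = -1, a_1 = 3.
Setting the coefficient of each power of x to zero and solving order by order (substituting the coefficients already found):
  x^0: 2 a_2 = 0  ->  a_2 = 0
  x^1: 6 a_3 - 4 a_1 = 0  ->  6 a_3 = 4 a_1 = 12  ->  a_3 = 2
  x^2: 12 a_4 - 8 a_2 = 0  ->  12 a_4 = 8 a_2 = 0  ->  a_4 = 0
  x^3: 20 a_5 - 12 a_3 = 0  ->  20 a_5 = 12 a_3 = 24  ->  a_5 = 6/5
Truncated series: y(x) = -1 + 3 x + 2 x^3 + (6/5) x^5 + O(x^6).

a_0 = -1; a_1 = 3; a_2 = 0; a_3 = 2; a_4 = 0; a_5 = 6/5


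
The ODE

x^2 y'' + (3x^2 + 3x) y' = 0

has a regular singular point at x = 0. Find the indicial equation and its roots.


Divide by x^2 to reach normal form y'' + P_1(x) y' + P_2(x) y = 0 with P_1(x) = 3 + 3/x and P_2(x) = 0.
x = 0 is a singular point because the y'-coefficient 3 + 3/x has a pole at x = 0.
It is a regular singular point because x P_1(x) = p(x) = 3x + 3 and x^2 P_2(x) = q(x) = 0 are polynomials, hence analytic at x = 0.
p(0) = 3,  q(0) = 0.
Indicial equation: r(r-1) + p(0) r + q(0) = 0, i.e. r^2 + (p(0) - 1) r + q(0) = 0, i.e. r^2 + 2 r = 0.
Discriminant: (2)^2 - 4(0) = 4, so r = (-2 ± 2)/2.
Solving: r_1 = 0, r_2 = -2.

indicial: r^2 + 2 r = 0; roots r_1 = 0, r_2 = -2


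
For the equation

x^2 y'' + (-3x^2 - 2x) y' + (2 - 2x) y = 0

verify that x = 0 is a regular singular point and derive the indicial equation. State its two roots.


Divide by x^2 to reach normal form y'' + P_1(x) y' + P_2(x) y = 0 with P_1(x) = -3 - 2/x and P_2(x) = -2/x + 2/x^2.
x = 0 is a singular point because the y'-coefficient -3 - 2/x has a pole at x = 0 and the y-coefficient -2/x + 2/x^2 has a pole at x = 0.
It is a regular singular point because x P_1(x) = p(x) = -3x - 2 and x^2 P_2(x) = q(x) = 2 - 2x are polynomials, hence analytic at x = 0.
p(0) = -2,  q(0) = 2.
Indicial equation: r(r-1) + p(0) r + q(0) = 0, i.e. r^2 + (p(0) - 1) r + q(0) = 0, i.e. r^2 - 3 r + 2 = 0.
Discriminant: (-3)^2 - 4(2) = 1, so r = (3 ± 1)/2.
Solving: r_1 = 2, r_2 = 1.

indicial: r^2 - 3 r + 2 = 0; roots r_1 = 2, r_2 = 1


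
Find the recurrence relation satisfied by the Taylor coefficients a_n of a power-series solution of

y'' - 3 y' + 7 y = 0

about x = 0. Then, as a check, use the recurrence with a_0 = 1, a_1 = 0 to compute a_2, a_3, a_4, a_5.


Substitute y = sum_n a_n x^n.
y''(x) has coefficient (n+2)(n+1) a_{n+2} at x^n;
-3 y'(x) has coefficient -3 (n+1) a_{n+1} at x^n;
7 y(x) has coefficient 7 a_n at x^n.
Matching x^n: (n+2)(n+1) a_{n+2} - 3 (n+1) a_{n+1} + 7 a_n = 0.
Thus a_{n+2} = [3 (n+1) a_{n+1} - 7 a_n] / ((n+1)(n+2)).

Check with a_0 = 1, a_1 = 0 (apply the recurrence for n = 0, 1, 2, 3): a_0 = 1, a_1 = 0, a_2 = -7/2, a_3 = -7/2, a_4 = -7/12, a_5 = 7/8.

a_(n+2) = [3 (n+1) a_(n+1) - 7 a_n] / ((n+1)(n+2)); check: a_0 = 1, a_1 = 0, a_2 = -7/2, a_3 = -7/2, a_4 = -7/12, a_5 = 7/8


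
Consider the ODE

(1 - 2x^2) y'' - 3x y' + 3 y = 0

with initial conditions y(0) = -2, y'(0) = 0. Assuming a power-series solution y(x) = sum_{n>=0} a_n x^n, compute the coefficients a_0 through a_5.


Ansatz: y(x) = sum_{n>=0} a_n x^n, so y'(x) = sum_{n>=1} n a_n x^(n-1) and y''(x) = sum_{n>=2} n(n-1) a_n x^(n-2).
Substitute into P(x) y'' + Q(x) y' + R(x) y = 0 with P(x) = 1 - 2x^2, Q(x) = -3x, R(x) = 3, and match powers of x.
Initial conditions: a_0 = -2, a_1 = 0.
Setting the coefficient of each power of x to zero and solving order by order (substituting the coefficients already found):
  x^0: 2 a_2 + 3 a_0 = 0  ->  2 a_2 = -3 a_0 = 6  ->  a_2 = 3
  x^1: 6 a_3 = 0  ->  a_3 = 0
  x^2: 12 a_4 - 7 a_2 = 0  ->  12 a_4 = 7 a_2 = 21  ->  a_4 = 7/4
  x^3: 20 a_5 - 18 a_3 = 0  ->  20 a_5 = 18 a_3 = 0  ->  a_5 = 0
Truncated series: y(x) = -2 + 3 x^2 + (7/4) x^4 + O(x^6).

a_0 = -2; a_1 = 0; a_2 = 3; a_3 = 0; a_4 = 7/4; a_5 = 0


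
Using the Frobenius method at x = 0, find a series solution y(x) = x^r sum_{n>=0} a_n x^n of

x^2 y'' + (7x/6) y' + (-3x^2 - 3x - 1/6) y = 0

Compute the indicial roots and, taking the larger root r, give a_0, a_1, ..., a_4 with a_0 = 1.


Write in Frobenius form y'' + (p(x)/x) y' + (q(x)/x^2) y = 0:
  p(x) = 7/6,  q(x) = -3x^2 - 3x - 1/6.
Indicial equation: r(r-1) + (7/6) r + (-1/6) = 0 -> roots r_1 = 1/3, r_2 = -1/2.
Take r = r_1 = 1/3. Let y(x) = x^r sum_{n>=0} a_n x^n with a_0 = 1.
Substitute y = x^r sum a_n x^n and match x^{r+n}. The recurrence is
  D(n) a_n - 3 a_{n-1} - 3 a_{n-2} = 0,  where D(n) = (r+n)(r+n-1) + (7/6)(r+n) + (-1/6).
  a_n = [3 a_{n-1} + 3 a_{n-2}] / D(n).
Since the indicial polynomial factors as (r - r_1)(r - r_2), D(n) = (r_1 + n - r_1)(r_1 + n - r_2) = n(n + 5/6).
Evaluating step by step (a_0 = 1):
  n = 1: D(1) = 1(1 + 5/6) = 11/6; numerator = 3(1) = 3; a_1 = (3)/(11/6) = 18/11
  n = 2: D(2) = 2(2 + 5/6) = 17/3; numerator = 3(18/11) + 3(1) = 87/11; a_2 = (87/11)/(17/3) = 261/187
  n = 3: D(3) = 3(3 + 5/6) = 23/2; numerator = 3(261/187) + 3(18/11) = 1701/187; a_3 = (1701/187)/(23/2) = 3402/4301
  n = 4: D(4) = 4(4 + 5/6) = 58/3; numerator = 3(3402/4301) + 3(261/187) = 2565/391; a_4 = (2565/391)/(58/3) = 7695/22678

r = 1/3; a_0 = 1; a_1 = 18/11; a_2 = 261/187; a_3 = 3402/4301; a_4 = 7695/22678


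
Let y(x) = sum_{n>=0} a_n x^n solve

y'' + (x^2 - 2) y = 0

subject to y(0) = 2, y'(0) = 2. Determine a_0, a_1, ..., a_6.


Ansatz: y(x) = sum_{n>=0} a_n x^n, so y'(x) = sum_{n>=1} n a_n x^(n-1) and y''(x) = sum_{n>=2} n(n-1) a_n x^(n-2).
Substitute into P(x) y'' + Q(x) y' + R(x) y = 0 with P(x) = 1, Q(x) = 0, R(x) = x^2 - 2, and match powers of x.
Initial conditions: a_0 = 2, a_1 = 2.
Setting the coefficient of each power of x to zero and solving order by order (substituting the coefficients already found):
  x^0: 2 a_2 - 2 a_0 = 0  ->  2 a_2 = 2 a_0 = 4  ->  a_2 = 2
  x^1: 6 a_3 - 2 a_1 = 0  ->  6 a_3 = 2 a_1 = 4  ->  a_3 = 2/3
  x^2: 12 a_4 - 2 a_2 + a_0 = 0  ->  12 a_4 = 2 a_2 - a_0 = 2  ->  a_4 = 1/6
  x^3: 20 a_5 - 2 a_3 + a_1 = 0  ->  20 a_5 = 2 a_3 - a_1 = -2/3  ->  a_5 = -1/30
  x^4: 30 a_6 - 2 a_4 + a_2 = 0  ->  30 a_6 = 2 a_4 - a_2 = -5/3  ->  a_6 = -1/18
Truncated series: y(x) = 2 + 2 x + 2 x^2 + (2/3) x^3 + (1/6) x^4 - (1/30) x^5 - (1/18) x^6 + O(x^7).

a_0 = 2; a_1 = 2; a_2 = 2; a_3 = 2/3; a_4 = 1/6; a_5 = -1/30; a_6 = -1/18


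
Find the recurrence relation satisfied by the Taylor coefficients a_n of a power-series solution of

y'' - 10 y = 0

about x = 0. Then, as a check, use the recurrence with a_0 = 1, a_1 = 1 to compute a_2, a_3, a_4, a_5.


Substitute y = sum_n a_n x^n into y'' + (const) y = 0.
y''(x) = sum_{n>=0} (n+2)(n+1) a_{n+2} x^n.
The ODE becomes sum_n [(n+2)(n+1) a_{n+2} - 10 a_n] x^n = 0.
Setting each coefficient to zero gives the recurrence:
  (n+2)(n+1) a_{n+2} - 10 a_n = 0,
  a_{n+2} = 10 / ((n+1)(n+2)) a_n.

Check with a_0 = 1, a_1 = 1 (apply the recurrence for n = 0, 1, 2, 3): a_0 = 1, a_1 = 1, a_2 = 5, a_3 = 5/3, a_4 = 25/6, a_5 = 5/6.

a_{n+2} = 10/((n+1)(n+2)) * a_n; check: a_0 = 1, a_1 = 1, a_2 = 5, a_3 = 5/3, a_4 = 25/6, a_5 = 5/6


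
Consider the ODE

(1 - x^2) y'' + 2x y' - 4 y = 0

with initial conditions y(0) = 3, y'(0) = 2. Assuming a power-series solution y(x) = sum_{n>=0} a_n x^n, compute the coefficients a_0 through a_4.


Ansatz: y(x) = sum_{n>=0} a_n x^n, so y'(x) = sum_{n>=1} n a_n x^(n-1) and y''(x) = sum_{n>=2} n(n-1) a_n x^(n-2).
Substitute into P(x) y'' + Q(x) y' + R(x) y = 0 with P(x) = 1 - x^2, Q(x) = 2x, R(x) = -4, and match powers of x.
Initial conditions: a_0 = 3, a_1 = 2.
Setting the coefficient of each power of x to zero and solving order by order (substituting the coefficients already found):
  x^0: 2 a_2 - 4 a_0 = 0  ->  2 a_2 = 4 a_0 = 12  ->  a_2 = 6
  x^1: 6 a_3 - 2 a_1 = 0  ->  6 a_3 = 2 a_1 = 4  ->  a_3 = 2/3
  x^2: 12 a_4 - 2 a_2 = 0  ->  12 a_4 = 2 a_2 = 12  ->  a_4 = 1
Truncated series: y(x) = 3 + 2 x + 6 x^2 + (2/3) x^3 + x^4 + O(x^5).

a_0 = 3; a_1 = 2; a_2 = 6; a_3 = 2/3; a_4 = 1


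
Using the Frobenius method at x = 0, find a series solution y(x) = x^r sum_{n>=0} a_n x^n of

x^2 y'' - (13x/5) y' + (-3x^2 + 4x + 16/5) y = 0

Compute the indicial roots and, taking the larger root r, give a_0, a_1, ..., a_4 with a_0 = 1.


Write in Frobenius form y'' + (p(x)/x) y' + (q(x)/x^2) y = 0:
  p(x) = -13/5,  q(x) = -3x^2 + 4x + 16/5.
Indicial equation: r(r-1) + (-13/5) r + (16/5) = 0 -> roots r_1 = 2, r_2 = 8/5.
Take r = r_1 = 2. Let y(x) = x^r sum_{n>=0} a_n x^n with a_0 = 1.
Substitute y = x^r sum a_n x^n and match x^{r+n}. The recurrence is
  D(n) a_n + 4 a_{n-1} - 3 a_{n-2} = 0,  where D(n) = (r+n)(r+n-1) + (-13/5)(r+n) + (16/5).
  a_n = [-4 a_{n-1} + 3 a_{n-2}] / D(n).
Since the indicial polynomial factors as (r - r_1)(r - r_2), D(n) = (r_1 + n - r_1)(r_1 + n - r_2) = n(n + 2/5).
Evaluating step by step (a_0 = 1):
  n = 1: D(1) = 1(1 + 2/5) = 7/5; numerator = -4(1) = -4; a_1 = (-4)/(7/5) = -20/7
  n = 2: D(2) = 2(2 + 2/5) = 24/5; numerator = -4(-20/7) + 3(1) = 101/7; a_2 = (101/7)/(24/5) = 505/168
  n = 3: D(3) = 3(3 + 2/5) = 51/5; numerator = -4(505/168) + 3(-20/7) = -865/42; a_3 = (-865/42)/(51/5) = -4325/2142
  n = 4: D(4) = 4(4 + 2/5) = 88/5; numerator = -4(-4325/2142) + 3(505/168) = 146465/8568; a_4 = (146465/8568)/(88/5) = 66575/68544

r = 2; a_0 = 1; a_1 = -20/7; a_2 = 505/168; a_3 = -4325/2142; a_4 = 66575/68544


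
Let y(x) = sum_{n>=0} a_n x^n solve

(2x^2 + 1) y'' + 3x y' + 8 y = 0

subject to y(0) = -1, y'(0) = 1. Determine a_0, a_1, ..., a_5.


Ansatz: y(x) = sum_{n>=0} a_n x^n, so y'(x) = sum_{n>=1} n a_n x^(n-1) and y''(x) = sum_{n>=2} n(n-1) a_n x^(n-2).
Substitute into P(x) y'' + Q(x) y' + R(x) y = 0 with P(x) = 2x^2 + 1, Q(x) = 3x, R(x) = 8, and match powers of x.
Initial conditions: a_0 = -1, a_1 = 1.
Setting the coefficient of each power of x to zero and solving order by order (substituting the coefficients already found):
  x^0: 2 a_2 + 8 a_0 = 0  ->  2 a_2 = -8 a_0 = 8  ->  a_2 = 4
  x^1: 6 a_3 + 11 a_1 = 0  ->  6 a_3 = -11 a_1 = -11  ->  a_3 = -11/6
  x^2: 12 a_4 + 18 a_2 = 0  ->  12 a_4 = -18 a_2 = -72  ->  a_4 = -6
  x^3: 20 a_5 + 29 a_3 = 0  ->  20 a_5 = -29 a_3 = 319/6  ->  a_5 = 319/120
Truncated series: y(x) = -1 + x + 4 x^2 - (11/6) x^3 - 6 x^4 + (319/120) x^5 + O(x^6).

a_0 = -1; a_1 = 1; a_2 = 4; a_3 = -11/6; a_4 = -6; a_5 = 319/120


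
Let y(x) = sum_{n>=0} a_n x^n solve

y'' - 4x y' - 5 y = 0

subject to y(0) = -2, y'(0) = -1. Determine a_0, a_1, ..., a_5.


Ansatz: y(x) = sum_{n>=0} a_n x^n, so y'(x) = sum_{n>=1} n a_n x^(n-1) and y''(x) = sum_{n>=2} n(n-1) a_n x^(n-2).
Substitute into P(x) y'' + Q(x) y' + R(x) y = 0 with P(x) = 1, Q(x) = -4x, R(x) = -5, and match powers of x.
Initial conditions: a_0 = -2, a_1 = -1.
Setting the coefficient of each power of x to zero and solving order by order (substituting the coefficients already found):
  x^0: 2 a_2 - 5 a_0 = 0  ->  2 a_2 = 5 a_0 = -10  ->  a_2 = -5
  x^1: 6 a_3 - 9 a_1 = 0  ->  6 a_3 = 9 a_1 = -9  ->  a_3 = -3/2
  x^2: 12 a_4 - 13 a_2 = 0  ->  12 a_4 = 13 a_2 = -65  ->  a_4 = -65/12
  x^3: 20 a_5 - 17 a_3 = 0  ->  20 a_5 = 17 a_3 = -51/2  ->  a_5 = -51/40
Truncated series: y(x) = -2 - x - 5 x^2 - (3/2) x^3 - (65/12) x^4 - (51/40) x^5 + O(x^6).

a_0 = -2; a_1 = -1; a_2 = -5; a_3 = -3/2; a_4 = -65/12; a_5 = -51/40


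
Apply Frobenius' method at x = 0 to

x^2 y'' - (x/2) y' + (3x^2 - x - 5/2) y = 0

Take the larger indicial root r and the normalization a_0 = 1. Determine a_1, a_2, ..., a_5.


Write in Frobenius form y'' + (p(x)/x) y' + (q(x)/x^2) y = 0:
  p(x) = -1/2,  q(x) = 3x^2 - x - 5/2.
Indicial equation: r(r-1) + (-1/2) r + (-5/2) = 0 -> roots r_1 = 5/2, r_2 = -1.
Take r = r_1 = 5/2. Let y(x) = x^r sum_{n>=0} a_n x^n with a_0 = 1.
Substitute y = x^r sum a_n x^n and match x^{r+n}. The recurrence is
  D(n) a_n - 1 a_{n-1} + 3 a_{n-2} = 0,  where D(n) = (r+n)(r+n-1) + (-1/2)(r+n) + (-5/2).
  a_n = [1 a_{n-1} - 3 a_{n-2}] / D(n).
Since the indicial polynomial factors as (r - r_1)(r - r_2), D(n) = (r_1 + n - r_1)(r_1 + n - r_2) = n(n + 7/2).
Evaluating step by step (a_0 = 1):
  n = 1: D(1) = 1(1 + 7/2) = 9/2; numerator = 1(1) = 1; a_1 = (1)/(9/2) = 2/9
  n = 2: D(2) = 2(2 + 7/2) = 11; numerator = 1(2/9) - 3(1) = -25/9; a_2 = (-25/9)/(11) = -25/99
  n = 3: D(3) = 3(3 + 7/2) = 39/2; numerator = 1(-25/99) - 3(2/9) = -91/99; a_3 = (-91/99)/(39/2) = -14/297
  n = 4: D(4) = 4(4 + 7/2) = 30; numerator = 1(-14/297) - 3(-25/99) = 211/297; a_4 = (211/297)/(30) = 211/8910
  n = 5: D(5) = 5(5 + 7/2) = 85/2; numerator = 1(211/8910) - 3(-14/297) = 1471/8910; a_5 = (1471/8910)/(85/2) = 1471/378675

r = 5/2; a_0 = 1; a_1 = 2/9; a_2 = -25/99; a_3 = -14/297; a_4 = 211/8910; a_5 = 1471/378675


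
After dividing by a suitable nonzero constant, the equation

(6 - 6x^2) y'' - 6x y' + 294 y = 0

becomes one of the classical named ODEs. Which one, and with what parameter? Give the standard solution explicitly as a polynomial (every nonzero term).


All three coefficients share the factor 6; dividing through by 6 gives  (1 - x^2) y'' - x y' + 49 y = 0.
This matches the Chebyshev equation (1 - x^2) y'' - x y' + n^2 y = 0 (note the -x y' term, not -2x y') with n^2 = 49, so n = 7; the polynomial solution is T_7(x).
With y = sum_k a_k x^k, matching x^k gives (k+2)(k+1) a_{k+2} = (k^2 - n^2) a_k = (k - 7)(k + 7) a_k. The right side vanishes at k = 7, so the series with the parity of 7 terminates at degree 7.
Standard normalization: leading coefficient of T_n is 2^(n-1), so a_7 = 2^6 = 64. Work downward with a_k = (k+1)(k+2) a_{k+2} / ((k - 7)(k + 7)):
  a_5 = (6)(7)(64) / ((5 - 7)(5 + 7)) = 2688/(-24) = -112
  a_3 = (4)(5)(-112) / ((3 - 7)(3 + 7)) = -2240/(-40) = 56
  a_1 = (2)(3)(56) / ((1 - 7)(1 + 7)) = 336/(-48) = -7
Hence T_7(x) = 64 x^7 - 112 x^5 + 56 x^3 - 7 x.

T_7(x); series = 64 x^7 - 112 x^5 + 56 x^3 - 7 x


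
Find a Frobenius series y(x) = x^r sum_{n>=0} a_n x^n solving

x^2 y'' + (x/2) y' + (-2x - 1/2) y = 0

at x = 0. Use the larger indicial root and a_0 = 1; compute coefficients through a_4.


Write in Frobenius form y'' + (p(x)/x) y' + (q(x)/x^2) y = 0:
  p(x) = 1/2,  q(x) = -2x - 1/2.
Indicial equation: r(r-1) + (1/2) r + (-1/2) = 0 -> roots r_1 = 1, r_2 = -1/2.
Take r = r_1 = 1. Let y(x) = x^r sum_{n>=0} a_n x^n with a_0 = 1.
Substitute y = x^r sum a_n x^n and match x^{r+n}. The recurrence is
  D(n) a_n - 2 a_{n-1} = 0,  where D(n) = (r+n)(r+n-1) + (1/2)(r+n) + (-1/2).
  a_n = 2 / D(n) * a_{n-1}.
Since the indicial polynomial factors as (r - r_1)(r - r_2), D(n) = (r_1 + n - r_1)(r_1 + n - r_2) = n(n + 3/2).
Evaluating step by step (a_0 = 1):
  n = 1: D(1) = 1(1 + 3/2) = 5/2; numerator = 2(1) = 2; a_1 = (2)/(5/2) = 4/5
  n = 2: D(2) = 2(2 + 3/2) = 7; numerator = 2(4/5) = 8/5; a_2 = (8/5)/(7) = 8/35
  n = 3: D(3) = 3(3 + 3/2) = 27/2; numerator = 2(8/35) = 16/35; a_3 = (16/35)/(27/2) = 32/945
  n = 4: D(4) = 4(4 + 3/2) = 22; numerator = 2(32/945) = 64/945; a_4 = (64/945)/(22) = 32/10395

r = 1; a_0 = 1; a_1 = 4/5; a_2 = 8/35; a_3 = 32/945; a_4 = 32/10395


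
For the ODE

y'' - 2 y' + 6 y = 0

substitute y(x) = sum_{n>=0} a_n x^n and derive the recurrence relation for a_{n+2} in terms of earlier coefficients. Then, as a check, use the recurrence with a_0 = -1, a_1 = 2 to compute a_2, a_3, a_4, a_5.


Substitute y = sum_n a_n x^n.
y''(x) has coefficient (n+2)(n+1) a_{n+2} at x^n;
-2 y'(x) has coefficient -2 (n+1) a_{n+1} at x^n;
6 y(x) has coefficient 6 a_n at x^n.
Matching x^n: (n+2)(n+1) a_{n+2} - 2 (n+1) a_{n+1} + 6 a_n = 0.
Thus a_{n+2} = [2 (n+1) a_{n+1} - 6 a_n] / ((n+1)(n+2)).

Check with a_0 = -1, a_1 = 2 (apply the recurrence for n = 0, 1, 2, 3): a_0 = -1, a_1 = 2, a_2 = 5, a_3 = 4/3, a_4 = -11/6, a_5 = -17/15.

a_(n+2) = [2 (n+1) a_(n+1) - 6 a_n] / ((n+1)(n+2)); check: a_0 = -1, a_1 = 2, a_2 = 5, a_3 = 4/3, a_4 = -11/6, a_5 = -17/15


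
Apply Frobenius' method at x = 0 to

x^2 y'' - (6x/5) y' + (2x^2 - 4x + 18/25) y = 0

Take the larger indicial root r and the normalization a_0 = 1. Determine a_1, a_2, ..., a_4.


Write in Frobenius form y'' + (p(x)/x) y' + (q(x)/x^2) y = 0:
  p(x) = -6/5,  q(x) = 2x^2 - 4x + 18/25.
Indicial equation: r(r-1) + (-6/5) r + (18/25) = 0 -> roots r_1 = 9/5, r_2 = 2/5.
Take r = r_1 = 9/5. Let y(x) = x^r sum_{n>=0} a_n x^n with a_0 = 1.
Substitute y = x^r sum a_n x^n and match x^{r+n}. The recurrence is
  D(n) a_n - 4 a_{n-1} + 2 a_{n-2} = 0,  where D(n) = (r+n)(r+n-1) + (-6/5)(r+n) + (18/25).
  a_n = [4 a_{n-1} - 2 a_{n-2}] / D(n).
Since the indicial polynomial factors as (r - r_1)(r - r_2), D(n) = (r_1 + n - r_1)(r_1 + n - r_2) = n(n + 7/5).
Evaluating step by step (a_0 = 1):
  n = 1: D(1) = 1(1 + 7/5) = 12/5; numerator = 4(1) = 4; a_1 = (4)/(12/5) = 5/3
  n = 2: D(2) = 2(2 + 7/5) = 34/5; numerator = 4(5/3) - 2(1) = 14/3; a_2 = (14/3)/(34/5) = 35/51
  n = 3: D(3) = 3(3 + 7/5) = 66/5; numerator = 4(35/51) - 2(5/3) = -10/17; a_3 = (-10/17)/(66/5) = -25/561
  n = 4: D(4) = 4(4 + 7/5) = 108/5; numerator = 4(-25/561) - 2(35/51) = -290/187; a_4 = (-290/187)/(108/5) = -725/10098

r = 9/5; a_0 = 1; a_1 = 5/3; a_2 = 35/51; a_3 = -25/561; a_4 = -725/10098


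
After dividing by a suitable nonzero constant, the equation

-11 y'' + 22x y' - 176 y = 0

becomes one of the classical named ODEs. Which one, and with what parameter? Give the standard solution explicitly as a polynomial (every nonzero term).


All three coefficients share the factor -11; dividing through by -11 gives  y'' - 2x y' + 16 y = 0.
This matches the Hermite equation y'' - 2x y' + 2n y = 0 with 2n = 16, so n = 8; the polynomial solution is H_8(x).
With y = sum_k a_k x^k, matching x^k gives (k+2)(k+1) a_{k+2} = 2(k - n) a_k = 2(k - 8) a_k. The right side vanishes at k = 8, so the series with the parity of 8 terminates at degree 8.
Standard normalization: leading coefficient of H_n is 2^n, so a_8 = 2^8 = 256. Work downward with a_k = (k+1)(k+2) a_{k+2} / (2(k - n)):
  a_6 = (7)(8)(256) / (2(6 - 8)) = 14336/(-4) = -3584
  a_4 = (5)(6)(-3584) / (2(4 - 8)) = -107520/(-8) = 13440
  a_2 = (3)(4)(13440) / (2(2 - 8)) = 161280/(-12) = -13440
  a_0 = (1)(2)(-13440) / (2(0 - 8)) = -26880/(-16) = 1680
Hence H_8(x) = 256 x^8 - 3584 x^6 + 13440 x^4 - 13440 x^2 + 1680.

H_8(x); series = 256 x^8 - 3584 x^6 + 13440 x^4 - 13440 x^2 + 1680


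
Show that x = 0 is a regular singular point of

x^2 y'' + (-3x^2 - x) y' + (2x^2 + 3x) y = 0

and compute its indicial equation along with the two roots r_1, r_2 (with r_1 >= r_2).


Divide by x^2 to reach normal form y'' + P_1(x) y' + P_2(x) y = 0 with P_1(x) = -3 - 1/x and P_2(x) = 2 + 3/x.
x = 0 is a singular point because the y'-coefficient -3 - 1/x has a pole at x = 0 and the y-coefficient 2 + 3/x has a pole at x = 0.
It is a regular singular point because x P_1(x) = p(x) = -3x - 1 and x^2 P_2(x) = q(x) = 2x^2 + 3x are polynomials, hence analytic at x = 0.
p(0) = -1,  q(0) = 0.
Indicial equation: r(r-1) + p(0) r + q(0) = 0, i.e. r^2 + (p(0) - 1) r + q(0) = 0, i.e. r^2 - 2 r = 0.
Discriminant: (-2)^2 - 4(0) = 4, so r = (2 ± 2)/2.
Solving: r_1 = 2, r_2 = 0.

indicial: r^2 - 2 r = 0; roots r_1 = 2, r_2 = 0


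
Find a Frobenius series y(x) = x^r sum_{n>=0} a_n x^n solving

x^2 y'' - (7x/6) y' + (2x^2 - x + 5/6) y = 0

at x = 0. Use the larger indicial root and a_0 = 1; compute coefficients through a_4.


Write in Frobenius form y'' + (p(x)/x) y' + (q(x)/x^2) y = 0:
  p(x) = -7/6,  q(x) = 2x^2 - x + 5/6.
Indicial equation: r(r-1) + (-7/6) r + (5/6) = 0 -> roots r_1 = 5/3, r_2 = 1/2.
Take r = r_1 = 5/3. Let y(x) = x^r sum_{n>=0} a_n x^n with a_0 = 1.
Substitute y = x^r sum a_n x^n and match x^{r+n}. The recurrence is
  D(n) a_n - 1 a_{n-1} + 2 a_{n-2} = 0,  where D(n) = (r+n)(r+n-1) + (-7/6)(r+n) + (5/6).
  a_n = [1 a_{n-1} - 2 a_{n-2}] / D(n).
Since the indicial polynomial factors as (r - r_1)(r - r_2), D(n) = (r_1 + n - r_1)(r_1 + n - r_2) = n(n + 7/6).
Evaluating step by step (a_0 = 1):
  n = 1: D(1) = 1(1 + 7/6) = 13/6; numerator = 1(1) = 1; a_1 = (1)/(13/6) = 6/13
  n = 2: D(2) = 2(2 + 7/6) = 19/3; numerator = 1(6/13) - 2(1) = -20/13; a_2 = (-20/13)/(19/3) = -60/247
  n = 3: D(3) = 3(3 + 7/6) = 25/2; numerator = 1(-60/247) - 2(6/13) = -288/247; a_3 = (-288/247)/(25/2) = -576/6175
  n = 4: D(4) = 4(4 + 7/6) = 62/3; numerator = 1(-576/6175) - 2(-60/247) = 2424/6175; a_4 = (2424/6175)/(62/3) = 3636/191425

r = 5/3; a_0 = 1; a_1 = 6/13; a_2 = -60/247; a_3 = -576/6175; a_4 = 3636/191425


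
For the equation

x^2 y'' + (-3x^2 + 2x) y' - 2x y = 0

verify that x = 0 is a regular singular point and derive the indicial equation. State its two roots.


Divide by x^2 to reach normal form y'' + P_1(x) y' + P_2(x) y = 0 with P_1(x) = -3 + 2/x and P_2(x) = -2/x.
x = 0 is a singular point because the y'-coefficient -3 + 2/x has a pole at x = 0 and the y-coefficient -2/x has a pole at x = 0.
It is a regular singular point because x P_1(x) = p(x) = 2 - 3x and x^2 P_2(x) = q(x) = -2x are polynomials, hence analytic at x = 0.
p(0) = 2,  q(0) = 0.
Indicial equation: r(r-1) + p(0) r + q(0) = 0, i.e. r^2 + (p(0) - 1) r + q(0) = 0, i.e. r^2 + 1 r = 0.
Discriminant: (1)^2 - 4(0) = 1, so r = (-1 ± 1)/2.
Solving: r_1 = 0, r_2 = -1.

indicial: r^2 + 1 r = 0; roots r_1 = 0, r_2 = -1


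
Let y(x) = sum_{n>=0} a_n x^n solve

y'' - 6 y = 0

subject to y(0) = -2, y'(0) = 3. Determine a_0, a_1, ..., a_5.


Ansatz: y(x) = sum_{n>=0} a_n x^n, so y'(x) = sum_{n>=1} n a_n x^(n-1) and y''(x) = sum_{n>=2} n(n-1) a_n x^(n-2).
Substitute into P(x) y'' + Q(x) y' + R(x) y = 0 with P(x) = 1, Q(x) = 0, R(x) = -6, and match powers of x.
Initial conditions: a_0 = -2, a_1 = 3.
Setting the coefficient of each power of x to zero and solving order by order (substituting the coefficients already found):
  x^0: 2 a_2 - 6 a_0 = 0  ->  2 a_2 = 6 a_0 = -12  ->  a_2 = -6
  x^1: 6 a_3 - 6 a_1 = 0  ->  6 a_3 = 6 a_1 = 18  ->  a_3 = 3
  x^2: 12 a_4 - 6 a_2 = 0  ->  12 a_4 = 6 a_2 = -36  ->  a_4 = -3
  x^3: 20 a_5 - 6 a_3 = 0  ->  20 a_5 = 6 a_3 = 18  ->  a_5 = 9/10
Truncated series: y(x) = -2 + 3 x - 6 x^2 + 3 x^3 - 3 x^4 + (9/10) x^5 + O(x^6).

a_0 = -2; a_1 = 3; a_2 = -6; a_3 = 3; a_4 = -3; a_5 = 9/10


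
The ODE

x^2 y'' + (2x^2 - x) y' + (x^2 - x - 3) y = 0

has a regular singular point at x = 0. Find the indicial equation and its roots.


Divide by x^2 to reach normal form y'' + P_1(x) y' + P_2(x) y = 0 with P_1(x) = 2 - 1/x and P_2(x) = 1 - 1/x - 3/x^2.
x = 0 is a singular point because the y'-coefficient 2 - 1/x has a pole at x = 0 and the y-coefficient 1 - 1/x - 3/x^2 has a pole at x = 0.
It is a regular singular point because x P_1(x) = p(x) = 2x - 1 and x^2 P_2(x) = q(x) = x^2 - x - 3 are polynomials, hence analytic at x = 0.
p(0) = -1,  q(0) = -3.
Indicial equation: r(r-1) + p(0) r + q(0) = 0, i.e. r^2 + (p(0) - 1) r + q(0) = 0, i.e. r^2 - 2 r - 3 = 0.
Discriminant: (-2)^2 - 4(-3) = 16, so r = (2 ± 4)/2.
Solving: r_1 = 3, r_2 = -1.

indicial: r^2 - 2 r - 3 = 0; roots r_1 = 3, r_2 = -1


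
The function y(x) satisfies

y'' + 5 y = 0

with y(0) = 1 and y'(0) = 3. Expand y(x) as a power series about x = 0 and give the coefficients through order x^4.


Ansatz: y(x) = sum_{n>=0} a_n x^n, so y'(x) = sum_{n>=1} n a_n x^(n-1) and y''(x) = sum_{n>=2} n(n-1) a_n x^(n-2).
Substitute into P(x) y'' + Q(x) y' + R(x) y = 0 with P(x) = 1, Q(x) = 0, R(x) = 5, and match powers of x.
Initial conditions: a_0 = 1, a_1 = 3.
Setting the coefficient of each power of x to zero and solving order by order (substituting the coefficients already found):
  x^0: 2 a_2 + 5 a_0 = 0  ->  2 a_2 = -5 a_0 = -5  ->  a_2 = -5/2
  x^1: 6 a_3 + 5 a_1 = 0  ->  6 a_3 = -5 a_1 = -15  ->  a_3 = -5/2
  x^2: 12 a_4 + 5 a_2 = 0  ->  12 a_4 = -5 a_2 = 25/2  ->  a_4 = 25/24
Truncated series: y(x) = 1 + 3 x - (5/2) x^2 - (5/2) x^3 + (25/24) x^4 + O(x^5).

a_0 = 1; a_1 = 3; a_2 = -5/2; a_3 = -5/2; a_4 = 25/24


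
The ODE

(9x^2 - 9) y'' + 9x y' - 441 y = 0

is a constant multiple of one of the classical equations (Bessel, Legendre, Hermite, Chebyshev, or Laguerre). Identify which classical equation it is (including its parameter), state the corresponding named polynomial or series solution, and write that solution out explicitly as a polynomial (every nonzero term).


All three coefficients share the factor -9; dividing through by -9 gives  (1 - x^2) y'' - x y' + 49 y = 0.
This matches the Chebyshev equation (1 - x^2) y'' - x y' + n^2 y = 0 (note the -x y' term, not -2x y') with n^2 = 49, so n = 7; the polynomial solution is T_7(x).
With y = sum_k a_k x^k, matching x^k gives (k+2)(k+1) a_{k+2} = (k^2 - n^2) a_k = (k - 7)(k + 7) a_k. The right side vanishes at k = 7, so the series with the parity of 7 terminates at degree 7.
Standard normalization: leading coefficient of T_n is 2^(n-1), so a_7 = 2^6 = 64. Work downward with a_k = (k+1)(k+2) a_{k+2} / ((k - 7)(k + 7)):
  a_5 = (6)(7)(64) / ((5 - 7)(5 + 7)) = 2688/(-24) = -112
  a_3 = (4)(5)(-112) / ((3 - 7)(3 + 7)) = -2240/(-40) = 56
  a_1 = (2)(3)(56) / ((1 - 7)(1 + 7)) = 336/(-48) = -7
Hence T_7(x) = 64 x^7 - 112 x^5 + 56 x^3 - 7 x.

T_7(x); series = 64 x^7 - 112 x^5 + 56 x^3 - 7 x


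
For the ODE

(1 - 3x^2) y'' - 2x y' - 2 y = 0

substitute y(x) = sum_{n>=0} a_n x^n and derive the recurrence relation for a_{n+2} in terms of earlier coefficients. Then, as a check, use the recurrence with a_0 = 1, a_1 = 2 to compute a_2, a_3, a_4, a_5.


Substitute y = sum_n a_n x^n.
(1 - 3 x^2) y'' contributes (n+2)(n+1) a_{n+2} - 3 n(n-1) a_n at x^n.
-2 x y'(x) contributes -2 n a_n at x^n.
-2 y(x) contributes -2 a_n at x^n.
Matching x^n: (n+2)(n+1) a_{n+2} + (-3 n(n-1) - 2 n - 2) a_n = 0.
Thus a_{n+2} = (3 n(n-1) + 2 n + 2) / ((n+1)(n+2)) * a_n.

Check with a_0 = 1, a_1 = 2 (apply the recurrence for n = 0, 1, 2, 3): a_0 = 1, a_1 = 2, a_2 = 1, a_3 = 4/3, a_4 = 1, a_5 = 26/15.

a_(n+2) = (3 n(n-1) + 2 n + 2) / ((n+1)(n+2)) * a_n; check: a_0 = 1, a_1 = 2, a_2 = 1, a_3 = 4/3, a_4 = 1, a_5 = 26/15


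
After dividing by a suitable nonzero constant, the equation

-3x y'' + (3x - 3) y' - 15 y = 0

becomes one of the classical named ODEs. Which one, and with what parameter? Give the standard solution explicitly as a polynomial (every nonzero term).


All three coefficients share the factor -3; dividing through by -3 gives  x y'' + (1 - x) y' + 5 y = 0.
This matches the Laguerre equation x y'' + (1 - x) y' + n y = 0 with n = 5; the polynomial solution is L_5(x).
With y = sum_k a_k x^k, matching x^k gives (k+1)k a_{k+1} + (k+1) a_{k+1} - k a_k + n a_k = 0, i.e. (k+1)^2 a_{k+1} = (k - n) a_k = (k - 5) a_k. The right side vanishes at k = 5, so the series terminates at degree 5.
Standard normalization L_n(0) = 1 gives a_0 = 1. Work upward with a_{k+1} = (k - 5) a_k / (k+1)^2:
  a_1 = (0 - 5)(1) / 1^2 = -5/1 = -5
  a_2 = (1 - 5)(-5) / 2^2 = 20/4 = 5
  a_3 = (2 - 5)(5) / 3^2 = -15/9 = -5/3
  a_4 = (3 - 5)(-5/3) / 4^2 = (10/3)/16 = 5/24
  a_5 = (4 - 5)(5/24) / 5^2 = (-5/24)/25 = -1/120
Hence L_5(x) = -x^5/120 + 5 x^4/24 - 5 x^3/3 + 5 x^2 - 5 x + 1.

L_5(x); series = -x^5/120 + 5 x^4/24 - 5 x^3/3 + 5 x^2 - 5 x + 1


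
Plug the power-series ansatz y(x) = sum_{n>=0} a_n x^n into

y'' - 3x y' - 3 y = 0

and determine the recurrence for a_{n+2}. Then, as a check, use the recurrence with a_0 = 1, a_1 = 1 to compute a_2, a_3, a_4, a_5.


Substitute y = sum_n a_n x^n.
y''(x) has coefficient (n+2)(n+1) a_{n+2} at x^n;
-3 x y'(x) has coefficient -3 n a_n at x^n (shift);
-3 y(x) has coefficient -3 a_n at x^n.
Matching x^n: (n+2)(n+1) a_{n+2} + (-3n - 3) a_n = 0.
Thus a_{n+2} = (3n + 3) / ((n+1)(n+2)) * a_n.

Check with a_0 = 1, a_1 = 1 (apply the recurrence for n = 0, 1, 2, 3): a_0 = 1, a_1 = 1, a_2 = 3/2, a_3 = 1, a_4 = 9/8, a_5 = 3/5.

a_(n+2) = (3n + 3) / ((n+1)(n+2)) * a_n; check: a_0 = 1, a_1 = 1, a_2 = 3/2, a_3 = 1, a_4 = 9/8, a_5 = 3/5


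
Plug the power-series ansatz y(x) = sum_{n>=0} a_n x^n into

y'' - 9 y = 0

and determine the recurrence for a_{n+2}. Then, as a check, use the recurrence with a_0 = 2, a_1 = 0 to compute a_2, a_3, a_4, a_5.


Substitute y = sum_n a_n x^n into y'' + (const) y = 0.
y''(x) = sum_{n>=0} (n+2)(n+1) a_{n+2} x^n.
The ODE becomes sum_n [(n+2)(n+1) a_{n+2} - 9 a_n] x^n = 0.
Setting each coefficient to zero gives the recurrence:
  (n+2)(n+1) a_{n+2} - 9 a_n = 0,
  a_{n+2} = 9 / ((n+1)(n+2)) a_n.

Check with a_0 = 2, a_1 = 0 (apply the recurrence for n = 0, 1, 2, 3): a_0 = 2, a_1 = 0, a_2 = 9, a_3 = 0, a_4 = 27/4, a_5 = 0.

a_{n+2} = 9/((n+1)(n+2)) * a_n; check: a_0 = 2, a_1 = 0, a_2 = 9, a_3 = 0, a_4 = 27/4, a_5 = 0


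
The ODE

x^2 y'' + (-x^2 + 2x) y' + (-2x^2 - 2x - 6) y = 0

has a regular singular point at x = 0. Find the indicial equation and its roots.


Divide by x^2 to reach normal form y'' + P_1(x) y' + P_2(x) y = 0 with P_1(x) = -1 + 2/x and P_2(x) = -2 - 2/x - 6/x^2.
x = 0 is a singular point because the y'-coefficient -1 + 2/x has a pole at x = 0 and the y-coefficient -2 - 2/x - 6/x^2 has a pole at x = 0.
It is a regular singular point because x P_1(x) = p(x) = 2 - x and x^2 P_2(x) = q(x) = -2x^2 - 2x - 6 are polynomials, hence analytic at x = 0.
p(0) = 2,  q(0) = -6.
Indicial equation: r(r-1) + p(0) r + q(0) = 0, i.e. r^2 + (p(0) - 1) r + q(0) = 0, i.e. r^2 + 1 r - 6 = 0.
Discriminant: (1)^2 - 4(-6) = 25, so r = (-1 ± 5)/2.
Solving: r_1 = 2, r_2 = -3.

indicial: r^2 + 1 r - 6 = 0; roots r_1 = 2, r_2 = -3


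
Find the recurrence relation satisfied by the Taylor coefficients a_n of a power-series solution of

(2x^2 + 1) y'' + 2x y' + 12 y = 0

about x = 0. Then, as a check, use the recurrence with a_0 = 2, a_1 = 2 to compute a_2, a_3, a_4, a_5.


Substitute y = sum_n a_n x^n.
(1 + 2 x^2) y'' contributes (n+2)(n+1) a_{n+2} + 2 n(n-1) a_n at x^n.
2 x y'(x) contributes 2 n a_n at x^n.
12 y(x) contributes 12 a_n at x^n.
Matching x^n: (n+2)(n+1) a_{n+2} + (2 n(n-1) + 2 n + 12) a_n = 0.
Thus a_{n+2} = (-2 n(n-1) - 2 n - 12) / ((n+1)(n+2)) * a_n.

Check with a_0 = 2, a_1 = 2 (apply the recurrence for n = 0, 1, 2, 3): a_0 = 2, a_1 = 2, a_2 = -12, a_3 = -14/3, a_4 = 20, a_5 = 7.

a_(n+2) = (-2 n(n-1) - 2 n - 12) / ((n+1)(n+2)) * a_n; check: a_0 = 2, a_1 = 2, a_2 = -12, a_3 = -14/3, a_4 = 20, a_5 = 7


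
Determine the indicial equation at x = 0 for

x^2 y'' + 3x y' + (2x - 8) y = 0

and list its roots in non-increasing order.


Divide by x^2 to reach normal form y'' + P_1(x) y' + P_2(x) y = 0 with P_1(x) = 3/x and P_2(x) = 2/x - 8/x^2.
x = 0 is a singular point because the y'-coefficient 3/x has a pole at x = 0 and the y-coefficient 2/x - 8/x^2 has a pole at x = 0.
It is a regular singular point because x P_1(x) = p(x) = 3 and x^2 P_2(x) = q(x) = 2x - 8 are polynomials, hence analytic at x = 0.
p(0) = 3,  q(0) = -8.
Indicial equation: r(r-1) + p(0) r + q(0) = 0, i.e. r^2 + (p(0) - 1) r + q(0) = 0, i.e. r^2 + 2 r - 8 = 0.
Discriminant: (2)^2 - 4(-8) = 36, so r = (-2 ± 6)/2.
Solving: r_1 = 2, r_2 = -4.

indicial: r^2 + 2 r - 8 = 0; roots r_1 = 2, r_2 = -4


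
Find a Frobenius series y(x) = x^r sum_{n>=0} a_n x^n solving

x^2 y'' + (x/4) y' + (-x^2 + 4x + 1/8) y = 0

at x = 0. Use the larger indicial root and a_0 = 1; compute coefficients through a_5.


Write in Frobenius form y'' + (p(x)/x) y' + (q(x)/x^2) y = 0:
  p(x) = 1/4,  q(x) = -x^2 + 4x + 1/8.
Indicial equation: r(r-1) + (1/4) r + (1/8) = 0 -> roots r_1 = 1/2, r_2 = 1/4.
Take r = r_1 = 1/2. Let y(x) = x^r sum_{n>=0} a_n x^n with a_0 = 1.
Substitute y = x^r sum a_n x^n and match x^{r+n}. The recurrence is
  D(n) a_n + 4 a_{n-1} - 1 a_{n-2} = 0,  where D(n) = (r+n)(r+n-1) + (1/4)(r+n) + (1/8).
  a_n = [-4 a_{n-1} + 1 a_{n-2}] / D(n).
Since the indicial polynomial factors as (r - r_1)(r - r_2), D(n) = (r_1 + n - r_1)(r_1 + n - r_2) = n(n + 1/4).
Evaluating step by step (a_0 = 1):
  n = 1: D(1) = 1(1 + 1/4) = 5/4; numerator = -4(1) = -4; a_1 = (-4)/(5/4) = -16/5
  n = 2: D(2) = 2(2 + 1/4) = 9/2; numerator = -4(-16/5) + 1(1) = 69/5; a_2 = (69/5)/(9/2) = 46/15
  n = 3: D(3) = 3(3 + 1/4) = 39/4; numerator = -4(46/15) + 1(-16/5) = -232/15; a_3 = (-232/15)/(39/4) = -928/585
  n = 4: D(4) = 4(4 + 1/4) = 17; numerator = -4(-928/585) + 1(46/15) = 5506/585; a_4 = (5506/585)/(17) = 5506/9945
  n = 5: D(5) = 5(5 + 1/4) = 105/4; numerator = -4(5506/9945) + 1(-928/585) = -840/221; a_5 = (-840/221)/(105/4) = -32/221

r = 1/2; a_0 = 1; a_1 = -16/5; a_2 = 46/15; a_3 = -928/585; a_4 = 5506/9945; a_5 = -32/221


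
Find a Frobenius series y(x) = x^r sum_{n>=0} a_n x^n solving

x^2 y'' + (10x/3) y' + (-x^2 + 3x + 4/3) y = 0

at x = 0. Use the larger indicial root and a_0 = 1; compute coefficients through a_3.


Write in Frobenius form y'' + (p(x)/x) y' + (q(x)/x^2) y = 0:
  p(x) = 10/3,  q(x) = -x^2 + 3x + 4/3.
Indicial equation: r(r-1) + (10/3) r + (4/3) = 0 -> roots r_1 = -1, r_2 = -4/3.
Take r = r_1 = -1. Let y(x) = x^r sum_{n>=0} a_n x^n with a_0 = 1.
Substitute y = x^r sum a_n x^n and match x^{r+n}. The recurrence is
  D(n) a_n + 3 a_{n-1} - 1 a_{n-2} = 0,  where D(n) = (r+n)(r+n-1) + (10/3)(r+n) + (4/3).
  a_n = [-3 a_{n-1} + 1 a_{n-2}] / D(n).
Since the indicial polynomial factors as (r - r_1)(r - r_2), D(n) = (r_1 + n - r_1)(r_1 + n - r_2) = n(n + 1/3).
Evaluating step by step (a_0 = 1):
  n = 1: D(1) = 1(1 + 1/3) = 4/3; numerator = -3(1) = -3; a_1 = (-3)/(4/3) = -9/4
  n = 2: D(2) = 2(2 + 1/3) = 14/3; numerator = -3(-9/4) + 1(1) = 31/4; a_2 = (31/4)/(14/3) = 93/56
  n = 3: D(3) = 3(3 + 1/3) = 10; numerator = -3(93/56) + 1(-9/4) = -405/56; a_3 = (-405/56)/(10) = -81/112

r = -1; a_0 = 1; a_1 = -9/4; a_2 = 93/56; a_3 = -81/112


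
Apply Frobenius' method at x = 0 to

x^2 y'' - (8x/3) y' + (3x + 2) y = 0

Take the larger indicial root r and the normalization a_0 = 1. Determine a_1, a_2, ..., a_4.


Write in Frobenius form y'' + (p(x)/x) y' + (q(x)/x^2) y = 0:
  p(x) = -8/3,  q(x) = 3x + 2.
Indicial equation: r(r-1) + (-8/3) r + (2) = 0 -> roots r_1 = 3, r_2 = 2/3.
Take r = r_1 = 3. Let y(x) = x^r sum_{n>=0} a_n x^n with a_0 = 1.
Substitute y = x^r sum a_n x^n and match x^{r+n}. The recurrence is
  D(n) a_n + 3 a_{n-1} = 0,  where D(n) = (r+n)(r+n-1) + (-8/3)(r+n) + (2).
  a_n = -3 / D(n) * a_{n-1}.
Since the indicial polynomial factors as (r - r_1)(r - r_2), D(n) = (r_1 + n - r_1)(r_1 + n - r_2) = n(n + 7/3).
Evaluating step by step (a_0 = 1):
  n = 1: D(1) = 1(1 + 7/3) = 10/3; numerator = -3(1) = -3; a_1 = (-3)/(10/3) = -9/10
  n = 2: D(2) = 2(2 + 7/3) = 26/3; numerator = -3(-9/10) = 27/10; a_2 = (27/10)/(26/3) = 81/260
  n = 3: D(3) = 3(3 + 7/3) = 16; numerator = -3(81/260) = -243/260; a_3 = (-243/260)/(16) = -243/4160
  n = 4: D(4) = 4(4 + 7/3) = 76/3; numerator = -3(-243/4160) = 729/4160; a_4 = (729/4160)/(76/3) = 2187/316160

r = 3; a_0 = 1; a_1 = -9/10; a_2 = 81/260; a_3 = -243/4160; a_4 = 2187/316160


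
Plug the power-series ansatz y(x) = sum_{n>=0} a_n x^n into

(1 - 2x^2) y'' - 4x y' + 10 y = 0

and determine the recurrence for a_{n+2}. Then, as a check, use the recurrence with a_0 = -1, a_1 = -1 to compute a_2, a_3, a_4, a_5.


Substitute y = sum_n a_n x^n.
(1 - 2 x^2) y'' contributes (n+2)(n+1) a_{n+2} - 2 n(n-1) a_n at x^n.
-4 x y'(x) contributes -4 n a_n at x^n.
10 y(x) contributes 10 a_n at x^n.
Matching x^n: (n+2)(n+1) a_{n+2} + (-2 n(n-1) - 4 n + 10) a_n = 0.
Thus a_{n+2} = (2 n(n-1) + 4 n - 10) / ((n+1)(n+2)) * a_n.

Check with a_0 = -1, a_1 = -1 (apply the recurrence for n = 0, 1, 2, 3): a_0 = -1, a_1 = -1, a_2 = 5, a_3 = 1, a_4 = 5/6, a_5 = 7/10.

a_(n+2) = (2 n(n-1) + 4 n - 10) / ((n+1)(n+2)) * a_n; check: a_0 = -1, a_1 = -1, a_2 = 5, a_3 = 1, a_4 = 5/6, a_5 = 7/10


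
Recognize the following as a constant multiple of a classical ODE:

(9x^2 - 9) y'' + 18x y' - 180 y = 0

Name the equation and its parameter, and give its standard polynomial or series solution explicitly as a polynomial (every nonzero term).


All three coefficients share the factor -9; dividing through by -9 gives  (1 - x^2) y'' - 2x y' + 20 y = 0.
This matches the Legendre equation (1 - x^2) y'' - 2x y' + n(n+1) y = 0 (note the -2x y' term) with n(n+1) = 20, so n = 4; the polynomial solution is P_4(x).
With y = sum_k a_k x^k, matching x^k gives (k+2)(k+1) a_{k+2} = [k(k+1) - n(n+1)] a_k = (k - 4)(k + 5) a_k. The right side vanishes at k = 4, so the series with the parity of 4 terminates at degree 4.
Standard normalization (P_n(1) = 1): leading coefficient (2n)!/(2^n (n!)^2) = 40320/(16*576) = 35/8, so a_4 = 35/8. Work downward with a_k = (k+1)(k+2) a_{k+2} / ((k - 4)(k + 5)):
  a_2 = (3)(4)(35/8) / ((2 - 4)(2 + 5)) = (105/2)/(-14) = -15/4
  a_0 = (1)(2)(-15/4) / ((0 - 4)(0 + 5)) = (-15/2)/(-20) = 3/8
Hence P_4(x) = 35 x^4/8 - 15 x^2/4 + 3/8.

P_4(x); series = 35 x^4/8 - 15 x^2/4 + 3/8


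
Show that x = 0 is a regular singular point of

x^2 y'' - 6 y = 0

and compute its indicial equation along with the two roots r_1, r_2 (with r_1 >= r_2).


Divide by x^2 to reach normal form y'' + P_1(x) y' + P_2(x) y = 0 with P_1(x) = 0 and P_2(x) = -6/x^2.
x = 0 is a singular point because the y-coefficient -6/x^2 has a pole at x = 0.
It is a regular singular point because x P_1(x) = p(x) = 0 and x^2 P_2(x) = q(x) = -6 are polynomials, hence analytic at x = 0.
p(0) = 0,  q(0) = -6.
Indicial equation: r(r-1) + p(0) r + q(0) = 0, i.e. r^2 + (p(0) - 1) r + q(0) = 0, i.e. r^2 - 1 r - 6 = 0.
Discriminant: (-1)^2 - 4(-6) = 25, so r = (1 ± 5)/2.
Solving: r_1 = 3, r_2 = -2.

indicial: r^2 - 1 r - 6 = 0; roots r_1 = 3, r_2 = -2
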